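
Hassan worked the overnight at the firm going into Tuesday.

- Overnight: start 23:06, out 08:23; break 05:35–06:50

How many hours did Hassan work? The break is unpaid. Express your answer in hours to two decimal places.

8.03 hours

Overnight: 23:06 → midnight = 0 h 54 min; midnight → 08:23 = 8 h 23 min; span 9 h 17 min; less 75 min break → 8 h 2 min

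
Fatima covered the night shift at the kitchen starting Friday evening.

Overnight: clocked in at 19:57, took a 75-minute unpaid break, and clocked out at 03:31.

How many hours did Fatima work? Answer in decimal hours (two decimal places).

6.32 hours

Overnight: 19:57 → midnight = 4 h 3 min; midnight → 03:31 = 3 h 31 min; span 7 h 34 min; less 75 min break → 6 h 19 min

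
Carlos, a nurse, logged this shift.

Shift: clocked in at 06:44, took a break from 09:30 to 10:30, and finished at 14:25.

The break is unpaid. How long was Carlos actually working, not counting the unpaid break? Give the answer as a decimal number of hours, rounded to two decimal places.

Shift: 06:44–14:25 = 7 h 41 min; less 60 min break → 6 h 41 min

6.68 hours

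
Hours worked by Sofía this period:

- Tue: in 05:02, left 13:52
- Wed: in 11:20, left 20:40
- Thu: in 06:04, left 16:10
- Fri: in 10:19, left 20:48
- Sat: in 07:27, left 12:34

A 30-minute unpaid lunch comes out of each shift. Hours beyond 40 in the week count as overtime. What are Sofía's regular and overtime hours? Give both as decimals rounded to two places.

Tue: 05:02–13:52 = 8 h 50 min; less 30 min break → 8 h 20 min
Wed: 11:20–20:40 = 9 h 20 min; less 30 min break → 8 h 50 min
Thu: 06:04–16:10 = 10 h 6 min; less 30 min break → 9 h 36 min
Fri: 10:19–20:48 = 10 h 29 min; less 30 min break → 9 h 59 min
Sat: 07:27–12:34 = 5 h 7 min; less 30 min break → 4 h 37 min
Total worked: 41 h 22 min = 41.37 h.
Threshold 40 h → overtime 1 h 22 min, regular 40 h 0 min.

Regular 40.00 hours, overtime 1.37 hours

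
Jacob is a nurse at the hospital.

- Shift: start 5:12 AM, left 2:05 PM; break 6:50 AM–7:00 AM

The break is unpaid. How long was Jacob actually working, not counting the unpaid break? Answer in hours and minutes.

8 h 43 min

Shift: 5:12 AM–2:05 PM = 8 h 53 min; less 10 min break → 8 h 43 min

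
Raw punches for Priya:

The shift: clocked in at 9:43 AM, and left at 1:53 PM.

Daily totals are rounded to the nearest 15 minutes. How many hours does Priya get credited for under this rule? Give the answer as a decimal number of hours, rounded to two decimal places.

The shift: 9:43 AM–1:53 PM = 4 h 10 min → rounds to 4 h 15 min

4.25 hours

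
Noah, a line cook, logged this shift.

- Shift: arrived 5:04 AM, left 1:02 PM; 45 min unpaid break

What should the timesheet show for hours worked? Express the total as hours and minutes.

7 h 13 min

Shift: 5:04 AM–1:02 PM = 7 h 58 min; less 45 min break → 7 h 13 min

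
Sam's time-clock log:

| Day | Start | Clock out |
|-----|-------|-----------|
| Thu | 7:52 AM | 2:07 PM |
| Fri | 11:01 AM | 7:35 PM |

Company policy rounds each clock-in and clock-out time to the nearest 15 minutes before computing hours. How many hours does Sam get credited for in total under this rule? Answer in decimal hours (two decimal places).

Thu: in 7:52 AM→7:45 AM, out 2:07 PM→2:00 PM; 6 h 15 min
Fri: in 11:01 AM→11:00 AM, out 7:35 PM→7:30 PM; 8 h 30 min
Total credited: 14 h 45 min.

14.75 hours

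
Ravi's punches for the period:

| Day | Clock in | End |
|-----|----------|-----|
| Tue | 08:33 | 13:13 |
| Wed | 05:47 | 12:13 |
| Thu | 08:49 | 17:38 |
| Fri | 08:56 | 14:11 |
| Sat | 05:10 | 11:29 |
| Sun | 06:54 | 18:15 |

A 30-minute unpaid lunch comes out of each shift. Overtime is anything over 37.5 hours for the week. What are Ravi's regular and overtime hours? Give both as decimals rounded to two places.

Regular 37.50 hours, overtime 2.33 hours

Tue: 08:33–13:13 = 4 h 40 min; less 30 min break → 4 h 10 min
Wed: 05:47–12:13 = 6 h 26 min; less 30 min break → 5 h 56 min
Thu: 08:49–17:38 = 8 h 49 min; less 30 min break → 8 h 19 min
Fri: 08:56–14:11 = 5 h 15 min; less 30 min break → 4 h 45 min
Sat: 05:10–11:29 = 6 h 19 min; less 30 min break → 5 h 49 min
Sun: 06:54–18:15 = 11 h 21 min; less 30 min break → 10 h 51 min
Total worked: 39 h 50 min = 39.83 h.
Threshold 37.5 h → overtime 2 h 20 min, regular 37 h 30 min.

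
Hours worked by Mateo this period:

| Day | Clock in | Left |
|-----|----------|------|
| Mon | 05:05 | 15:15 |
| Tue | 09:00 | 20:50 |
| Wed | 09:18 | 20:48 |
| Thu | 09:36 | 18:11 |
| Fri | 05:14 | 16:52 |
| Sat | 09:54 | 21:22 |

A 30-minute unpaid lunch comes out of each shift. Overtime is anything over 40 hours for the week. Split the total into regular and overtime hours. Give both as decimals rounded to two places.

Mon: 05:05–15:15 = 10 h 10 min; less 30 min break → 9 h 40 min
Tue: 09:00–20:50 = 11 h 50 min; less 30 min break → 11 h 20 min
Wed: 09:18–20:48 = 11 h 30 min; less 30 min break → 11 h 0 min
Thu: 09:36–18:11 = 8 h 35 min; less 30 min break → 8 h 5 min
Fri: 05:14–16:52 = 11 h 38 min; less 30 min break → 11 h 8 min
Sat: 09:54–21:22 = 11 h 28 min; less 30 min break → 10 h 58 min
Total worked: 62 h 11 min = 62.18 h.
Threshold 40 h → overtime 22 h 11 min, regular 40 h 0 min.

Regular 40.00 hours, overtime 22.18 hours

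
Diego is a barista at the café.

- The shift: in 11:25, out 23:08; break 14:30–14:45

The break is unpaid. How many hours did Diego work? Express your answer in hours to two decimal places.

The shift: 11:25–23:08 = 11 h 43 min; less 15 min break → 11 h 28 min

11.47 hours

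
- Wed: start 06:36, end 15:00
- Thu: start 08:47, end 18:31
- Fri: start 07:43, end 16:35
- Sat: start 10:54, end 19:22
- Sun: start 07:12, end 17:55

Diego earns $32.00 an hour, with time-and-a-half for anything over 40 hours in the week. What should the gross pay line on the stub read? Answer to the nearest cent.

$1576.80

Wed: 06:36–15:00 = 8 h 24 min
Thu: 08:47–18:31 = 9 h 44 min
Fri: 07:43–16:35 = 8 h 52 min
Sat: 10:54–19:22 = 8 h 28 min
Sun: 07:12–17:55 = 10 h 43 min
Total worked: 46 h 11 min = 2771 min.
Regular 40 h 0 min = 2400 min at $32.00/h; overtime 6 h 11 min = 371 min at $48.00/h.
Pay = (2400 × $32.00 + 371 × $48.00) ÷ 60 = $1576.80.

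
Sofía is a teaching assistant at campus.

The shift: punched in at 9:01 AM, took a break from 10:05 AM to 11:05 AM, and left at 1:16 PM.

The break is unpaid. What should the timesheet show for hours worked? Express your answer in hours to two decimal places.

The shift: 9:01 AM–1:16 PM = 4 h 15 min; less 60 min break → 3 h 15 min

3.25 hours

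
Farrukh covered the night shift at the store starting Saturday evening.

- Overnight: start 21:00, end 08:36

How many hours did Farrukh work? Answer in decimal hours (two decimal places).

Overnight: 21:00 → midnight = 3 h 0 min; midnight → 08:36 = 8 h 36 min; span 11 h 36 min

11.60 hours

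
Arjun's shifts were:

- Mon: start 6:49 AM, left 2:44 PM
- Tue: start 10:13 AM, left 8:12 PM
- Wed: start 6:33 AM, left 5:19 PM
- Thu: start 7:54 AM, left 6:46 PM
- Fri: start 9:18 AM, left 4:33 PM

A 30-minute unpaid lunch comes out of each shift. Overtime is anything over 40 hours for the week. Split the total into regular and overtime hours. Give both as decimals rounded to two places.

Mon: 6:49 AM–2:44 PM = 7 h 55 min; less 30 min break → 7 h 25 min
Tue: 10:13 AM–8:12 PM = 9 h 59 min; less 30 min break → 9 h 29 min
Wed: 6:33 AM–5:19 PM = 10 h 46 min; less 30 min break → 10 h 16 min
Thu: 7:54 AM–6:46 PM = 10 h 52 min; less 30 min break → 10 h 22 min
Fri: 9:18 AM–4:33 PM = 7 h 15 min; less 30 min break → 6 h 45 min
Total worked: 44 h 17 min = 44.28 h.
Threshold 40 h → overtime 4 h 17 min, regular 40 h 0 min.

Regular 40.00 hours, overtime 4.28 hours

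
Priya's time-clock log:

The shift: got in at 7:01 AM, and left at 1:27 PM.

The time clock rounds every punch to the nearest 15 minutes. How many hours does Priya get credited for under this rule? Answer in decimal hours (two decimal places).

6.50 hours

The shift: in 7:01 AM→7:00 AM, out 1:27 PM→1:30 PM; 6 h 30 min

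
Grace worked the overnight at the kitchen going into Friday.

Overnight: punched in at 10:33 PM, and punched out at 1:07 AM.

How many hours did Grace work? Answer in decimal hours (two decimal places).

2.57 hours

Overnight: 10:33 PM → midnight = 1 h 27 min; midnight → 1:07 AM = 1 h 7 min; span 2 h 34 min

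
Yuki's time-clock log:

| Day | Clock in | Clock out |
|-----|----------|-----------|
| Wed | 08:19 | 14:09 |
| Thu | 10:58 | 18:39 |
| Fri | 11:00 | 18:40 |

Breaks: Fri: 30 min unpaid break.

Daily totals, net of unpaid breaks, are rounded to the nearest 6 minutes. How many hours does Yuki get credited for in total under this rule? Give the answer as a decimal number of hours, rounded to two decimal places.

20.70 hours

Wed: 08:19–14:09 = 5 h 50 min → rounds to 5 h 48 min
Thu: 10:58–18:39 = 7 h 41 min → rounds to 7 h 42 min
Fri: 11:00–18:40 = 7 h 40 min − 30 min = 7 h 10 min → rounds to 7 h 12 min
Total credited: 20 h 42 min.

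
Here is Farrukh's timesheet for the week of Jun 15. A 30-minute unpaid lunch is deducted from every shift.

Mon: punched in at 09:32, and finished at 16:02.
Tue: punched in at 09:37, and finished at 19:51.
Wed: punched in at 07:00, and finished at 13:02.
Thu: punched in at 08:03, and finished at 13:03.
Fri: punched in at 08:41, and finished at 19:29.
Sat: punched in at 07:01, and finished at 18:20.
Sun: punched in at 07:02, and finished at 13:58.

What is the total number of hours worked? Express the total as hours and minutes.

Mon: 09:32–16:02 = 6 h 30 min; less 30 min break → 6 h 0 min
Tue: 09:37–19:51 = 10 h 14 min; less 30 min break → 9 h 44 min
Wed: 07:00–13:02 = 6 h 2 min; less 30 min break → 5 h 32 min
Thu: 08:03–13:03 = 5 h 0 min; less 30 min break → 4 h 30 min
Fri: 08:41–19:29 = 10 h 48 min; less 30 min break → 10 h 18 min
Sat: 07:01–18:20 = 11 h 19 min; less 30 min break → 10 h 49 min
Sun: 07:02–13:58 = 6 h 56 min; less 30 min break → 6 h 26 min
Total: 6 h 0 min + 9 h 44 min + 5 h 32 min + 4 h 30 min + 10 h 18 min + 10 h 49 min + 6 h 26 min = 53 h 19 min.

53 h 19 min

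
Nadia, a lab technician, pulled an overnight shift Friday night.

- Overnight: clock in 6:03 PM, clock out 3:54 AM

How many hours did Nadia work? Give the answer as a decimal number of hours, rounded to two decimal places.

Overnight: 6:03 PM → midnight = 5 h 57 min; midnight → 3:54 AM = 3 h 54 min; span 9 h 51 min

9.85 hours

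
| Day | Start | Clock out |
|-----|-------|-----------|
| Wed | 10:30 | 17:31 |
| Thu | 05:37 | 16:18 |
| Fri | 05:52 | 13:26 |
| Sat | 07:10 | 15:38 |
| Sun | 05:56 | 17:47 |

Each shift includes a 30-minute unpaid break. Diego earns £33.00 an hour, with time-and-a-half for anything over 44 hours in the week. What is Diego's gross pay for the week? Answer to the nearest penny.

Wed: 10:30–17:31 = 7 h 1 min; less 30 min break → 6 h 31 min
Thu: 05:37–16:18 = 10 h 41 min; less 30 min break → 10 h 11 min
Fri: 05:52–13:26 = 7 h 34 min; less 30 min break → 7 h 4 min
Sat: 07:10–15:38 = 8 h 28 min; less 30 min break → 7 h 58 min
Sun: 05:56–17:47 = 11 h 51 min; less 30 min break → 11 h 21 min
Total worked: 43 h 5 min = 2585 min.
Regular 43 h 5 min = 2585 min at £33.00/h; overtime 0 h 0 min = 0 min at £49.50/h.
Pay = (2585 × £33.00 + 0 × £49.50) ÷ 60 = £1421.75.

£1421.75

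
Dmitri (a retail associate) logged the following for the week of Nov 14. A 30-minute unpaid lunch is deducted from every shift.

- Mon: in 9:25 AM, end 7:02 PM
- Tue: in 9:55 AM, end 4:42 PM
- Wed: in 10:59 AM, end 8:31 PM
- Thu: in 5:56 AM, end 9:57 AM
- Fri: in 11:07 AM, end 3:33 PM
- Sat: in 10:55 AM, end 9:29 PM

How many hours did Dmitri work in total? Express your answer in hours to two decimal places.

Mon: 9:25 AM–7:02 PM = 9 h 37 min; less 30 min break → 9 h 7 min
Tue: 9:55 AM–4:42 PM = 6 h 47 min; less 30 min break → 6 h 17 min
Wed: 10:59 AM–8:31 PM = 9 h 32 min; less 30 min break → 9 h 2 min
Thu: 5:56 AM–9:57 AM = 4 h 1 min; less 30 min break → 3 h 31 min
Fri: 11:07 AM–3:33 PM = 4 h 26 min; less 30 min break → 3 h 56 min
Sat: 10:55 AM–9:29 PM = 10 h 34 min; less 30 min break → 10 h 4 min
Total: 9 h 7 min + 6 h 17 min + 9 h 2 min + 3 h 31 min + 3 h 56 min + 10 h 4 min = 41 h 57 min.

41.95 hours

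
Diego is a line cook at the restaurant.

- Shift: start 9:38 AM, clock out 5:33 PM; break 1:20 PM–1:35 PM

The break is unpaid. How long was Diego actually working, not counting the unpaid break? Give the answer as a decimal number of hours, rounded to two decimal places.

Shift: 9:38 AM–5:33 PM = 7 h 55 min; less 15 min break → 7 h 40 min

7.67 hours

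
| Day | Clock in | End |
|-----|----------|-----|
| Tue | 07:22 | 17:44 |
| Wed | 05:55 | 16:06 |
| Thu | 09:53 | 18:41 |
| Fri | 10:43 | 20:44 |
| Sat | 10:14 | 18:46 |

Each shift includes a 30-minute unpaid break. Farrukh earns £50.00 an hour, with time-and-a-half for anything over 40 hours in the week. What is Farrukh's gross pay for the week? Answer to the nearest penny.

Tue: 07:22–17:44 = 10 h 22 min; less 30 min break → 9 h 52 min
Wed: 05:55–16:06 = 10 h 11 min; less 30 min break → 9 h 41 min
Thu: 09:53–18:41 = 8 h 48 min; less 30 min break → 8 h 18 min
Fri: 10:43–20:44 = 10 h 1 min; less 30 min break → 9 h 31 min
Sat: 10:14–18:46 = 8 h 32 min; less 30 min break → 8 h 2 min
Total worked: 45 h 24 min = 2724 min.
Regular 40 h 0 min = 2400 min at £50.00/h; overtime 5 h 24 min = 324 min at £75.00/h.
Pay = (2400 × £50.00 + 324 × £75.00) ÷ 60 = £2405.00.

£2405.00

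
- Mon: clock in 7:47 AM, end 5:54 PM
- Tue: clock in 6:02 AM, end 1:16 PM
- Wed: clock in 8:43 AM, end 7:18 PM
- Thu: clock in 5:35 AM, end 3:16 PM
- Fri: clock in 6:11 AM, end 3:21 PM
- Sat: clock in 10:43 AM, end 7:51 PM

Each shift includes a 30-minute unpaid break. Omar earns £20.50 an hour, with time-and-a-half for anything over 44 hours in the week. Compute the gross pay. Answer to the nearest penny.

£1176.19

Mon: 7:47 AM–5:54 PM = 10 h 7 min; less 30 min break → 9 h 37 min
Tue: 6:02 AM–1:16 PM = 7 h 14 min; less 30 min break → 6 h 44 min
Wed: 8:43 AM–7:18 PM = 10 h 35 min; less 30 min break → 10 h 5 min
Thu: 5:35 AM–3:16 PM = 9 h 41 min; less 30 min break → 9 h 11 min
Fri: 6:11 AM–3:21 PM = 9 h 10 min; less 30 min break → 8 h 40 min
Sat: 10:43 AM–7:51 PM = 9 h 8 min; less 30 min break → 8 h 38 min
Total worked: 52 h 55 min = 3175 min.
Regular 44 h 0 min = 2640 min at £20.50/h; overtime 8 h 55 min = 535 min at £30.75/h.
Pay = (2640 × £20.50 + 535 × £30.75) ÷ 60 = £1176.19.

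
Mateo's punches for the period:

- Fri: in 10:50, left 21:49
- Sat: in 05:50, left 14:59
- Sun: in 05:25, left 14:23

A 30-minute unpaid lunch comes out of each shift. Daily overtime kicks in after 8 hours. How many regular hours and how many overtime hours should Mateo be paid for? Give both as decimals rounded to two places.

Regular 24.00 hours, overtime 3.60 hours

Fri: 10:50–21:49 = 10 h 59 min; less 30 min break → 10 h 29 min
Sat: 05:50–14:59 = 9 h 9 min; less 30 min break → 8 h 39 min
Sun: 05:25–14:23 = 8 h 58 min; less 30 min break → 8 h 28 min
Fri reg 8 h 0 min / OT 2 h 29 min; Sat reg 8 h 0 min / OT 0 h 39 min; Sun reg 8 h 0 min / OT 0 h 28 min.
Totals: regular 24 h 0 min, overtime 3 h 36 min.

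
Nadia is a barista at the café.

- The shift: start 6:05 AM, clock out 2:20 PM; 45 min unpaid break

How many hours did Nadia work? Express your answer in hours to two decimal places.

7.50 hours

The shift: 6:05 AM–2:20 PM = 8 h 15 min; less 45 min break → 7 h 30 min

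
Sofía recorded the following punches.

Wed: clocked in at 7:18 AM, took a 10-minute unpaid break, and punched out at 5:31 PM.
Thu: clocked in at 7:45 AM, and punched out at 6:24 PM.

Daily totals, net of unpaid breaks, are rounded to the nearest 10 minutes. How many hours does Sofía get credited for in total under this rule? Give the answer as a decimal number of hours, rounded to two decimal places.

Wed: 7:18 AM–5:31 PM = 10 h 13 min − 10 min = 10 h 3 min → rounds to 10 h 0 min
Thu: 7:45 AM–6:24 PM = 10 h 39 min → rounds to 10 h 40 min
Total credited: 20 h 40 min.

20.67 hours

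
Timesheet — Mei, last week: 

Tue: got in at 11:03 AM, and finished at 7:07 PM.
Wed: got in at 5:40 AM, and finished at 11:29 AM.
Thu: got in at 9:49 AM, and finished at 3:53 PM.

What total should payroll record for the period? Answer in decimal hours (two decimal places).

Tue: 11:03 AM–7:07 PM = 8 h 4 min
Wed: 5:40 AM–11:29 AM = 5 h 49 min
Thu: 9:49 AM–3:53 PM = 6 h 4 min
Total: 8 h 4 min + 5 h 49 min + 6 h 4 min = 19 h 57 min.

19.95 hours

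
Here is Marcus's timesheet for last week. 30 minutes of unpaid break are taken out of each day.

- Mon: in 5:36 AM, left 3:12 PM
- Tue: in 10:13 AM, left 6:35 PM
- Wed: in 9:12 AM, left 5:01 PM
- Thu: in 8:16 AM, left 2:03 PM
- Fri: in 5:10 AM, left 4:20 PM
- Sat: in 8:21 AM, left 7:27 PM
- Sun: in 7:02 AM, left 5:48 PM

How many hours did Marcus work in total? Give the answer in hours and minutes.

Mon: 5:36 AM–3:12 PM = 9 h 36 min; less 30 min break → 9 h 6 min
Tue: 10:13 AM–6:35 PM = 8 h 22 min; less 30 min break → 7 h 52 min
Wed: 9:12 AM–5:01 PM = 7 h 49 min; less 30 min break → 7 h 19 min
Thu: 8:16 AM–2:03 PM = 5 h 47 min; less 30 min break → 5 h 17 min
Fri: 5:10 AM–4:20 PM = 11 h 10 min; less 30 min break → 10 h 40 min
Sat: 8:21 AM–7:27 PM = 11 h 6 min; less 30 min break → 10 h 36 min
Sun: 7:02 AM–5:48 PM = 10 h 46 min; less 30 min break → 10 h 16 min
Total: 9 h 6 min + 7 h 52 min + 7 h 19 min + 5 h 17 min + 10 h 40 min + 10 h 36 min + 10 h 16 min = 61 h 6 min.

61 h 6 min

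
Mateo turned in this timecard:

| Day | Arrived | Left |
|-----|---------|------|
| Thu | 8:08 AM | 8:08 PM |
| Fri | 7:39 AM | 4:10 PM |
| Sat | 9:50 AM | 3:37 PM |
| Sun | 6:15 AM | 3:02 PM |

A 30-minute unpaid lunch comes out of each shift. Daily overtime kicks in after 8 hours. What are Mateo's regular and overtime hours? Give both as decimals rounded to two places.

Thu: 8:08 AM–8:08 PM = 12 h 0 min; less 30 min break → 11 h 30 min
Fri: 7:39 AM–4:10 PM = 8 h 31 min; less 30 min break → 8 h 1 min
Sat: 9:50 AM–3:37 PM = 5 h 47 min; less 30 min break → 5 h 17 min
Sun: 6:15 AM–3:02 PM = 8 h 47 min; less 30 min break → 8 h 17 min
Thu reg 8 h 0 min / OT 3 h 30 min; Fri reg 8 h 0 min / OT 0 h 1 min; Sat reg 5 h 17 min / OT 0 h 0 min; Sun reg 8 h 0 min / OT 0 h 17 min.
Totals: regular 29 h 17 min, overtime 3 h 48 min.

Regular 29.28 hours, overtime 3.80 hours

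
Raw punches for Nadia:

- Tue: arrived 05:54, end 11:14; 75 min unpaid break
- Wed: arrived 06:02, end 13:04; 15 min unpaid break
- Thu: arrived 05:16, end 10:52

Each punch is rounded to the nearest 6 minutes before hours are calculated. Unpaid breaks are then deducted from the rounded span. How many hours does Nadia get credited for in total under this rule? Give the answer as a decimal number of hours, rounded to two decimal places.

16.50 hours

Tue: in 05:54→05:54, out 11:14→11:12; 5 h 18 min − 75 min = 4 h 3 min
Wed: in 06:02→06:00, out 13:04→13:06; 7 h 6 min − 15 min = 6 h 51 min
Thu: in 05:16→05:18, out 10:52→10:54; 5 h 36 min
Total credited: 16 h 30 min.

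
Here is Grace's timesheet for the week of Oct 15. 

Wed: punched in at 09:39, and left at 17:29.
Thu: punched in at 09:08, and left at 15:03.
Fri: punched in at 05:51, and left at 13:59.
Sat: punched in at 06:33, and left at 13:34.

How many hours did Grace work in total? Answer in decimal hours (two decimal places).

28.90 hours

Wed: 09:39–17:29 = 7 h 50 min
Thu: 09:08–15:03 = 5 h 55 min
Fri: 05:51–13:59 = 8 h 8 min
Sat: 06:33–13:34 = 7 h 1 min
Total: 7 h 50 min + 5 h 55 min + 8 h 8 min + 7 h 1 min = 28 h 54 min.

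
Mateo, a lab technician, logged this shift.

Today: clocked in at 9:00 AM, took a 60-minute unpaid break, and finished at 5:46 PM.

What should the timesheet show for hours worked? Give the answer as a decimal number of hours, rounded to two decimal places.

Today: 9:00 AM–5:46 PM = 8 h 46 min; less 60 min break → 7 h 46 min

7.77 hours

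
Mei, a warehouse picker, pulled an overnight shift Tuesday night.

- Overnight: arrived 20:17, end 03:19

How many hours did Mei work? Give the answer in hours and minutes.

7 h 2 min

Overnight: 20:17 → midnight = 3 h 43 min; midnight → 03:19 = 3 h 19 min; span 7 h 2 min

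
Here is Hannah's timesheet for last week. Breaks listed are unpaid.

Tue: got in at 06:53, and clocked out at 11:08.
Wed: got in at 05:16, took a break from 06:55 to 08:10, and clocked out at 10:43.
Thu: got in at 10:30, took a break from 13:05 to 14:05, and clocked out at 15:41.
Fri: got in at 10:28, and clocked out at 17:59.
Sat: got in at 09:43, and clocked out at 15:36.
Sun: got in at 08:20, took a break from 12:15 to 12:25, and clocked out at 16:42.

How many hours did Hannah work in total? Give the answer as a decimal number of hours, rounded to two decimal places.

34.23 hours

Tue: 06:53–11:08 = 4 h 15 min
Wed: 05:16–10:43 = 5 h 27 min; less 75 min break → 4 h 12 min
Thu: 10:30–15:41 = 5 h 11 min; less 60 min break → 4 h 11 min
Fri: 10:28–17:59 = 7 h 31 min
Sat: 09:43–15:36 = 5 h 53 min
Sun: 08:20–16:42 = 8 h 22 min; less 10 min break → 8 h 12 min
Total: 4 h 15 min + 4 h 12 min + 4 h 11 min + 7 h 31 min + 5 h 53 min + 8 h 12 min = 34 h 14 min.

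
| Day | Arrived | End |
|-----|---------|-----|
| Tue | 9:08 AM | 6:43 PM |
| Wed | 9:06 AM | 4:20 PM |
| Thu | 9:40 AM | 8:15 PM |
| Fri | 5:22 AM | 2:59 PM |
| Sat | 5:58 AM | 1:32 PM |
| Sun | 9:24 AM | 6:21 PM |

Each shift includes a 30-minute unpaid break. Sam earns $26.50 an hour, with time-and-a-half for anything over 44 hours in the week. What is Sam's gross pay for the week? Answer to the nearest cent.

$1425.70

Tue: 9:08 AM–6:43 PM = 9 h 35 min; less 30 min break → 9 h 5 min
Wed: 9:06 AM–4:20 PM = 7 h 14 min; less 30 min break → 6 h 44 min
Thu: 9:40 AM–8:15 PM = 10 h 35 min; less 30 min break → 10 h 5 min
Fri: 5:22 AM–2:59 PM = 9 h 37 min; less 30 min break → 9 h 7 min
Sat: 5:58 AM–1:32 PM = 7 h 34 min; less 30 min break → 7 h 4 min
Sun: 9:24 AM–6:21 PM = 8 h 57 min; less 30 min break → 8 h 27 min
Total worked: 50 h 32 min = 3032 min.
Regular 44 h 0 min = 2640 min at $26.50/h; overtime 6 h 32 min = 392 min at $39.75/h.
Pay = (2640 × $26.50 + 392 × $39.75) ÷ 60 = $1425.70.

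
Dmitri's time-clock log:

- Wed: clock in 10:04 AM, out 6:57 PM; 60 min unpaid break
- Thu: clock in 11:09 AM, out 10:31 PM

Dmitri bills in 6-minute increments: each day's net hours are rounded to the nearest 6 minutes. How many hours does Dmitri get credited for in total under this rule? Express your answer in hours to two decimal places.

19.30 hours

Wed: 10:04 AM–6:57 PM = 8 h 53 min − 60 min = 7 h 53 min → rounds to 7 h 54 min
Thu: 11:09 AM–10:31 PM = 11 h 22 min → rounds to 11 h 24 min
Total credited: 19 h 18 min.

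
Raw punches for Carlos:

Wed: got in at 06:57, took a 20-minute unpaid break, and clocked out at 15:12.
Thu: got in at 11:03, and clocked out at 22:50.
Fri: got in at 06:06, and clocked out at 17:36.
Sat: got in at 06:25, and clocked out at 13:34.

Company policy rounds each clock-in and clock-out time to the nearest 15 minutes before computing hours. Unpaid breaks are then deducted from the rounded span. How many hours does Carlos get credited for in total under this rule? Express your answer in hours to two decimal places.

Wed: in 06:57→07:00, out 15:12→15:15; 8 h 15 min − 20 min = 7 h 55 min
Thu: in 11:03→11:00, out 22:50→22:45; 11 h 45 min
Fri: in 06:06→06:00, out 17:36→17:30; 11 h 30 min
Sat: in 06:25→06:30, out 13:34→13:30; 7 h 0 min
Total credited: 38 h 10 min.

38.17 hours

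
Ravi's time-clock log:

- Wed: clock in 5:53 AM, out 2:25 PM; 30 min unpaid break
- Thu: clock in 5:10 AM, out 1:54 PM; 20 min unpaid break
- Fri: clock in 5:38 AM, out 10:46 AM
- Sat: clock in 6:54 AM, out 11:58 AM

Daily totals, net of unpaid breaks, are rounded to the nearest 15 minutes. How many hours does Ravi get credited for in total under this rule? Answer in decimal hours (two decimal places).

Wed: 5:53 AM–2:25 PM = 8 h 32 min − 30 min = 8 h 2 min → rounds to 8 h 0 min
Thu: 5:10 AM–1:54 PM = 8 h 44 min − 20 min = 8 h 24 min → rounds to 8 h 30 min
Fri: 5:38 AM–10:46 AM = 5 h 8 min → rounds to 5 h 15 min
Sat: 6:54 AM–11:58 AM = 5 h 4 min → rounds to 5 h 0 min
Total credited: 26 h 45 min.

26.75 hours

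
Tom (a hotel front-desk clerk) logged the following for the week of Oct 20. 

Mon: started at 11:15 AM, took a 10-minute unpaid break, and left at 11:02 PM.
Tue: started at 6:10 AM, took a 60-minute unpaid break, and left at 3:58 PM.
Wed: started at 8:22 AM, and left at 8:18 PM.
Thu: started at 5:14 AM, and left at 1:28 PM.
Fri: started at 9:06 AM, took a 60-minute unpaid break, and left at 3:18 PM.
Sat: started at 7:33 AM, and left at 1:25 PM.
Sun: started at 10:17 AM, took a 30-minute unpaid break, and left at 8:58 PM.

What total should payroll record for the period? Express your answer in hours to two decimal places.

Mon: 11:15 AM–11:02 PM = 11 h 47 min; less 10 min break → 11 h 37 min
Tue: 6:10 AM–3:58 PM = 9 h 48 min; less 60 min break → 8 h 48 min
Wed: 8:22 AM–8:18 PM = 11 h 56 min
Thu: 5:14 AM–1:28 PM = 8 h 14 min
Fri: 9:06 AM–3:18 PM = 6 h 12 min; less 60 min break → 5 h 12 min
Sat: 7:33 AM–1:25 PM = 5 h 52 min
Sun: 10:17 AM–8:58 PM = 10 h 41 min; less 30 min break → 10 h 11 min
Total: 11 h 37 min + 8 h 48 min + 11 h 56 min + 8 h 14 min + 5 h 12 min + 5 h 52 min + 10 h 11 min = 61 h 50 min.

61.83 hours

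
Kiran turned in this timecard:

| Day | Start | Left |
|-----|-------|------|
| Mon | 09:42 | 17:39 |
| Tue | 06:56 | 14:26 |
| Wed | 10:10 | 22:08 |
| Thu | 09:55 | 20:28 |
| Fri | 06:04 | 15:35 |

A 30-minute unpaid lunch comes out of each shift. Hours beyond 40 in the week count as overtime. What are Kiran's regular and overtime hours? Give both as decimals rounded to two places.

Regular 40.00 hours, overtime 4.98 hours

Mon: 09:42–17:39 = 7 h 57 min; less 30 min break → 7 h 27 min
Tue: 06:56–14:26 = 7 h 30 min; less 30 min break → 7 h 0 min
Wed: 10:10–22:08 = 11 h 58 min; less 30 min break → 11 h 28 min
Thu: 09:55–20:28 = 10 h 33 min; less 30 min break → 10 h 3 min
Fri: 06:04–15:35 = 9 h 31 min; less 30 min break → 9 h 1 min
Total worked: 44 h 59 min = 44.98 h.
Threshold 40 h → overtime 4 h 59 min, regular 40 h 0 min.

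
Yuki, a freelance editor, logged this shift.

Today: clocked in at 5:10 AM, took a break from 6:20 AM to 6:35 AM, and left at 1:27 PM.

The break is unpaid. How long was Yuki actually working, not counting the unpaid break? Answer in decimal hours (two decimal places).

Today: 5:10 AM–1:27 PM = 8 h 17 min; less 15 min break → 8 h 2 min

8.03 hours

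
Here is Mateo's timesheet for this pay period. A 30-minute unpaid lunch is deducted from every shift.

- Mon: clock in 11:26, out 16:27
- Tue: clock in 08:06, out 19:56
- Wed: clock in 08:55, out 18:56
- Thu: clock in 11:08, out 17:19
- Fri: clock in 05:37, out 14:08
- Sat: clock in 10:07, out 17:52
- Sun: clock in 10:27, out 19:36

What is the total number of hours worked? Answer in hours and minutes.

54 h 58 min

Mon: 11:26–16:27 = 5 h 1 min; less 30 min break → 4 h 31 min
Tue: 08:06–19:56 = 11 h 50 min; less 30 min break → 11 h 20 min
Wed: 08:55–18:56 = 10 h 1 min; less 30 min break → 9 h 31 min
Thu: 11:08–17:19 = 6 h 11 min; less 30 min break → 5 h 41 min
Fri: 05:37–14:08 = 8 h 31 min; less 30 min break → 8 h 1 min
Sat: 10:07–17:52 = 7 h 45 min; less 30 min break → 7 h 15 min
Sun: 10:27–19:36 = 9 h 9 min; less 30 min break → 8 h 39 min
Total: 4 h 31 min + 11 h 20 min + 9 h 31 min + 5 h 41 min + 8 h 1 min + 7 h 15 min + 8 h 39 min = 54 h 58 min.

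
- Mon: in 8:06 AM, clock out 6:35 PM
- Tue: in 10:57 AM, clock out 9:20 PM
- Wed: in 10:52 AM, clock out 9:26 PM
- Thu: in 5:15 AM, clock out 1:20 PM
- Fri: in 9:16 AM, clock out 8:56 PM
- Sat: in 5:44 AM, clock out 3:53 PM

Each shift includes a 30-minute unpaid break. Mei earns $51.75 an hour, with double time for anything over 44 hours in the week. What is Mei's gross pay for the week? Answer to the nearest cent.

$3760.50

Mon: 8:06 AM–6:35 PM = 10 h 29 min; less 30 min break → 9 h 59 min
Tue: 10:57 AM–9:20 PM = 10 h 23 min; less 30 min break → 9 h 53 min
Wed: 10:52 AM–9:26 PM = 10 h 34 min; less 30 min break → 10 h 4 min
Thu: 5:15 AM–1:20 PM = 8 h 5 min; less 30 min break → 7 h 35 min
Fri: 9:16 AM–8:56 PM = 11 h 40 min; less 30 min break → 11 h 10 min
Sat: 5:44 AM–3:53 PM = 10 h 9 min; less 30 min break → 9 h 39 min
Total worked: 58 h 20 min = 3500 min.
Regular 44 h 0 min = 2640 min at $51.75/h; overtime 14 h 20 min = 860 min at $103.50/h.
Pay = (2640 × $51.75 + 860 × $103.50) ÷ 60 = $3760.50.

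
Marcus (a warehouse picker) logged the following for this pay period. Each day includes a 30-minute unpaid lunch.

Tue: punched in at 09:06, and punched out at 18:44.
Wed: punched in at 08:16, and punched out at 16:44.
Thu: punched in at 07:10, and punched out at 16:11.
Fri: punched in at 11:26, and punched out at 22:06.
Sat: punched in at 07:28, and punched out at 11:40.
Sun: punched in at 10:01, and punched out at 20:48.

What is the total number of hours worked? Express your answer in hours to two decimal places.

49.77 hours

Tue: 09:06–18:44 = 9 h 38 min; less 30 min break → 9 h 8 min
Wed: 08:16–16:44 = 8 h 28 min; less 30 min break → 7 h 58 min
Thu: 07:10–16:11 = 9 h 1 min; less 30 min break → 8 h 31 min
Fri: 11:26–22:06 = 10 h 40 min; less 30 min break → 10 h 10 min
Sat: 07:28–11:40 = 4 h 12 min; less 30 min break → 3 h 42 min
Sun: 10:01–20:48 = 10 h 47 min; less 30 min break → 10 h 17 min
Total: 9 h 8 min + 7 h 58 min + 8 h 31 min + 10 h 10 min + 3 h 42 min + 10 h 17 min = 49 h 46 min.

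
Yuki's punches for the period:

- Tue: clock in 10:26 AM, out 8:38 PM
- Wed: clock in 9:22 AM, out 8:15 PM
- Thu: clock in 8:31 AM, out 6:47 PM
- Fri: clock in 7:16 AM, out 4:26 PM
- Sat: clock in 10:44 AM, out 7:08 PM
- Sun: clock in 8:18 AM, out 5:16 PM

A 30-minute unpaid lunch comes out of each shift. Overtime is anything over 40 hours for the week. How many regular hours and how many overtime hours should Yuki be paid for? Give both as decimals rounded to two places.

Regular 40.00 hours, overtime 14.88 hours

Tue: 10:26 AM–8:38 PM = 10 h 12 min; less 30 min break → 9 h 42 min
Wed: 9:22 AM–8:15 PM = 10 h 53 min; less 30 min break → 10 h 23 min
Thu: 8:31 AM–6:47 PM = 10 h 16 min; less 30 min break → 9 h 46 min
Fri: 7:16 AM–4:26 PM = 9 h 10 min; less 30 min break → 8 h 40 min
Sat: 10:44 AM–7:08 PM = 8 h 24 min; less 30 min break → 7 h 54 min
Sun: 8:18 AM–5:16 PM = 8 h 58 min; less 30 min break → 8 h 28 min
Total worked: 54 h 53 min = 54.88 h.
Threshold 40 h → overtime 14 h 53 min, regular 40 h 0 min.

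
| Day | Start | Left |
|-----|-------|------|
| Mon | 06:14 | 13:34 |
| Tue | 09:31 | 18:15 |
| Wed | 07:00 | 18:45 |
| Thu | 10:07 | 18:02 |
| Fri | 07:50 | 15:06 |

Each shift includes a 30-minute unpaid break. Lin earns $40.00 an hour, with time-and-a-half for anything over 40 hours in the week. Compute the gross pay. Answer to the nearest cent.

Mon: 06:14–13:34 = 7 h 20 min; less 30 min break → 6 h 50 min
Tue: 09:31–18:15 = 8 h 44 min; less 30 min break → 8 h 14 min
Wed: 07:00–18:45 = 11 h 45 min; less 30 min break → 11 h 15 min
Thu: 10:07–18:02 = 7 h 55 min; less 30 min break → 7 h 25 min
Fri: 07:50–15:06 = 7 h 16 min; less 30 min break → 6 h 46 min
Total worked: 40 h 30 min = 2430 min.
Regular 40 h 0 min = 2400 min at $40.00/h; overtime 0 h 30 min = 30 min at $60.00/h.
Pay = (2400 × $40.00 + 30 × $60.00) ÷ 60 = $1630.00.

$1630.00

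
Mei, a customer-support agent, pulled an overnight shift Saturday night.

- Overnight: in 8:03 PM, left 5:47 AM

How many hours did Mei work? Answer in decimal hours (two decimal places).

9.73 hours

Overnight: 8:03 PM → midnight = 3 h 57 min; midnight → 5:47 AM = 5 h 47 min; span 9 h 44 min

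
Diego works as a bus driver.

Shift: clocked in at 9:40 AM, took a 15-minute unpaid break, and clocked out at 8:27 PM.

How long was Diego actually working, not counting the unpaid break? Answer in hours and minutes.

10 h 32 min

Shift: 9:40 AM–8:27 PM = 10 h 47 min; less 15 min break → 10 h 32 min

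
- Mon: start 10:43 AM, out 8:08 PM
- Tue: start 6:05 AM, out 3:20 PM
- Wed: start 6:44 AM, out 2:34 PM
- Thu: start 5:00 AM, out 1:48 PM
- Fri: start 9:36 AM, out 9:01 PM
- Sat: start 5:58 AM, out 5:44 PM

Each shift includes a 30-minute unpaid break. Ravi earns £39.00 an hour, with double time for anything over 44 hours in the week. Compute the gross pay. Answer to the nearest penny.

£2611.70

Mon: 10:43 AM–8:08 PM = 9 h 25 min; less 30 min break → 8 h 55 min
Tue: 6:05 AM–3:20 PM = 9 h 15 min; less 30 min break → 8 h 45 min
Wed: 6:44 AM–2:34 PM = 7 h 50 min; less 30 min break → 7 h 20 min
Thu: 5:00 AM–1:48 PM = 8 h 48 min; less 30 min break → 8 h 18 min
Fri: 9:36 AM–9:01 PM = 11 h 25 min; less 30 min break → 10 h 55 min
Sat: 5:58 AM–5:44 PM = 11 h 46 min; less 30 min break → 11 h 16 min
Total worked: 55 h 29 min = 3329 min.
Regular 44 h 0 min = 2640 min at £39.00/h; overtime 11 h 29 min = 689 min at £78.00/h.
Pay = (2640 × £39.00 + 689 × £78.00) ÷ 60 = £2611.70.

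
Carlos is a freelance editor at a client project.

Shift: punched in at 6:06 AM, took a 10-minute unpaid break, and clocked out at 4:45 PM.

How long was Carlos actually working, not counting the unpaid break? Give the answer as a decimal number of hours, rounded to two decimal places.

10.48 hours

Shift: 6:06 AM–4:45 PM = 10 h 39 min; less 10 min break → 10 h 29 min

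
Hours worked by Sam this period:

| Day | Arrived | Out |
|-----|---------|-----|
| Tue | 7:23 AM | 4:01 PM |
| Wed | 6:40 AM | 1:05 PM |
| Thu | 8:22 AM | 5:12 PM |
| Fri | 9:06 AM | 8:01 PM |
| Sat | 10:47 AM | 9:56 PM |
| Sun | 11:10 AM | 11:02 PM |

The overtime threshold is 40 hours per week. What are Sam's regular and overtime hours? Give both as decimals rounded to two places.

Tue: 7:23 AM–4:01 PM = 8 h 38 min
Wed: 6:40 AM–1:05 PM = 6 h 25 min
Thu: 8:22 AM–5:12 PM = 8 h 50 min
Fri: 9:06 AM–8:01 PM = 10 h 55 min
Sat: 10:47 AM–9:56 PM = 11 h 9 min
Sun: 11:10 AM–11:02 PM = 11 h 52 min
Total worked: 57 h 49 min = 57.82 h.
Threshold 40 h → overtime 17 h 49 min, regular 40 h 0 min.

Regular 40.00 hours, overtime 17.82 hours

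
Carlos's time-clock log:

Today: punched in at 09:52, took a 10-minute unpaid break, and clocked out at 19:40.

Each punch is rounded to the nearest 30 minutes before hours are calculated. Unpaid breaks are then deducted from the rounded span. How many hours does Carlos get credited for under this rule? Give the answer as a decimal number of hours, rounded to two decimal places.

Today: in 09:52→10:00, out 19:40→19:30; 9 h 30 min − 10 min = 9 h 20 min

9.33 hours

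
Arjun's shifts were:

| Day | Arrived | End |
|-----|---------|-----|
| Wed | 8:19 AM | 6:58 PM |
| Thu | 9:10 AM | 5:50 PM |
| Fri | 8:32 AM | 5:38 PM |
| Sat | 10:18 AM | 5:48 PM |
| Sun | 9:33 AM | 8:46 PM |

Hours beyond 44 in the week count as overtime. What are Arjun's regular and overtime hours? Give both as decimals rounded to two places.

Regular 44.00 hours, overtime 3.13 hours

Wed: 8:19 AM–6:58 PM = 10 h 39 min
Thu: 9:10 AM–5:50 PM = 8 h 40 min
Fri: 8:32 AM–5:38 PM = 9 h 6 min
Sat: 10:18 AM–5:48 PM = 7 h 30 min
Sun: 9:33 AM–8:46 PM = 11 h 13 min
Total worked: 47 h 8 min = 47.13 h.
Threshold 44 h → overtime 3 h 8 min, regular 44 h 0 min.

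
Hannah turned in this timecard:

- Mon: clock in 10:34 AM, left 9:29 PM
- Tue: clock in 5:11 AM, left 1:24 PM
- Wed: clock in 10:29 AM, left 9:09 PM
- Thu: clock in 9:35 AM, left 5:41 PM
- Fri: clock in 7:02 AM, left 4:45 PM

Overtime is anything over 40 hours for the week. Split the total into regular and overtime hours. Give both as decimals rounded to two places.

Mon: 10:34 AM–9:29 PM = 10 h 55 min
Tue: 5:11 AM–1:24 PM = 8 h 13 min
Wed: 10:29 AM–9:09 PM = 10 h 40 min
Thu: 9:35 AM–5:41 PM = 8 h 6 min
Fri: 7:02 AM–4:45 PM = 9 h 43 min
Total worked: 47 h 37 min = 47.62 h.
Threshold 40 h → overtime 7 h 37 min, regular 40 h 0 min.

Regular 40.00 hours, overtime 7.62 hours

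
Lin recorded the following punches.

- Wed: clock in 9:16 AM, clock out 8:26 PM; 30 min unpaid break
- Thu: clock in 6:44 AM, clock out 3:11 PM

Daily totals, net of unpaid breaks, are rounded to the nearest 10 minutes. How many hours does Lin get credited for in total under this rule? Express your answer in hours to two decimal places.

Wed: 9:16 AM–8:26 PM = 11 h 10 min − 30 min = 10 h 40 min → rounds to 10 h 40 min
Thu: 6:44 AM–3:11 PM = 8 h 27 min → rounds to 8 h 30 min
Total credited: 19 h 10 min.

19.17 hours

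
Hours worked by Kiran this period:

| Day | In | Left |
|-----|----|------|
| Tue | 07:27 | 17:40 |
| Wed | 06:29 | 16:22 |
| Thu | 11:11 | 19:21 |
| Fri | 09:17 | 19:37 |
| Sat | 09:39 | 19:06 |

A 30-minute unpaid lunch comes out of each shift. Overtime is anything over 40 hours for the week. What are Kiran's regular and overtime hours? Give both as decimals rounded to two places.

Regular 40.00 hours, overtime 5.55 hours

Tue: 07:27–17:40 = 10 h 13 min; less 30 min break → 9 h 43 min
Wed: 06:29–16:22 = 9 h 53 min; less 30 min break → 9 h 23 min
Thu: 11:11–19:21 = 8 h 10 min; less 30 min break → 7 h 40 min
Fri: 09:17–19:37 = 10 h 20 min; less 30 min break → 9 h 50 min
Sat: 09:39–19:06 = 9 h 27 min; less 30 min break → 8 h 57 min
Total worked: 45 h 33 min = 45.55 h.
Threshold 40 h → overtime 5 h 33 min, regular 40 h 0 min.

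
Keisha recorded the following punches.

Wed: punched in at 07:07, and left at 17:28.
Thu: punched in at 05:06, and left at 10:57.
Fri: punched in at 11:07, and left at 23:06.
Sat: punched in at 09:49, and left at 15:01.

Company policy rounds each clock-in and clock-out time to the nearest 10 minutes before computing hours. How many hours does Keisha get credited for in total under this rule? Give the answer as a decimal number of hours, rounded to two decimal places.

Wed: in 07:07→07:10, out 17:28→17:30; 10 h 20 min
Thu: in 05:06→05:10, out 10:57→11:00; 5 h 50 min
Fri: in 11:07→11:10, out 23:06→23:10; 12 h 0 min
Sat: in 09:49→09:50, out 15:01→15:00; 5 h 10 min
Total credited: 33 h 20 min.

33.33 hours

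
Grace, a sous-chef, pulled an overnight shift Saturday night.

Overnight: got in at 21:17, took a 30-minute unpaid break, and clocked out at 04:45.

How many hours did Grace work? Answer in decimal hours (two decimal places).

6.97 hours

Overnight: 21:17 → midnight = 2 h 43 min; midnight → 04:45 = 4 h 45 min; span 7 h 28 min; less 30 min break → 6 h 58 min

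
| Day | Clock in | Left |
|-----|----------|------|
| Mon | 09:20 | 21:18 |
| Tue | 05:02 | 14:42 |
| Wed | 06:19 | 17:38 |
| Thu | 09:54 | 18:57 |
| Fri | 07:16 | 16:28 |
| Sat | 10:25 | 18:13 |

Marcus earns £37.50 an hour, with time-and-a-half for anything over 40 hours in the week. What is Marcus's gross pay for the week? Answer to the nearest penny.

£2568.75

Mon: 09:20–21:18 = 11 h 58 min
Tue: 05:02–14:42 = 9 h 40 min
Wed: 06:19–17:38 = 11 h 19 min
Thu: 09:54–18:57 = 9 h 3 min
Fri: 07:16–16:28 = 9 h 12 min
Sat: 10:25–18:13 = 7 h 48 min
Total worked: 59 h 0 min = 3540 min.
Regular 40 h 0 min = 2400 min at £37.50/h; overtime 19 h 0 min = 1140 min at £56.25/h.
Pay = (2400 × £37.50 + 1140 × £56.25) ÷ 60 = £2568.75.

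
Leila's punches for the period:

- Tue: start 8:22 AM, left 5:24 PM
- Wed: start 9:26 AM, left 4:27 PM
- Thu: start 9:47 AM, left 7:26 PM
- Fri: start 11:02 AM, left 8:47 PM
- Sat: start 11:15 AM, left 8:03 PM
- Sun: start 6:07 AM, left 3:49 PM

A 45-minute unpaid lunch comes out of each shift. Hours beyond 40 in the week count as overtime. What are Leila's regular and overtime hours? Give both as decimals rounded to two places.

Tue: 8:22 AM–5:24 PM = 9 h 2 min; less 45 min break → 8 h 17 min
Wed: 9:26 AM–4:27 PM = 7 h 1 min; less 45 min break → 6 h 16 min
Thu: 9:47 AM–7:26 PM = 9 h 39 min; less 45 min break → 8 h 54 min
Fri: 11:02 AM–8:47 PM = 9 h 45 min; less 45 min break → 9 h 0 min
Sat: 11:15 AM–8:03 PM = 8 h 48 min; less 45 min break → 8 h 3 min
Sun: 6:07 AM–3:49 PM = 9 h 42 min; less 45 min break → 8 h 57 min
Total worked: 49 h 27 min = 49.45 h.
Threshold 40 h → overtime 9 h 27 min, regular 40 h 0 min.

Regular 40.00 hours, overtime 9.45 hours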